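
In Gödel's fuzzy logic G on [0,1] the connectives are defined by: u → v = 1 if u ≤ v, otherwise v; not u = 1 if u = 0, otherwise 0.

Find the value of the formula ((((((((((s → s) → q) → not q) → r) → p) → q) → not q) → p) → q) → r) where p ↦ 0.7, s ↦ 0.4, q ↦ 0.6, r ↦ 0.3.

(s → s): 0.4 ≤ 0.4, so result = 1
((s → s) → q): 1 > 0.6, so result = 0.6
not q: Gödel ¬ of 0.6 = 0 (operand ≠ 0)
(((s → s) → q) → not q): 0.6 > 0, so result = 0
((((s → s) → q) → not q) → r): 0 ≤ 0.3, so result = 1
(((((s → s) → q) → not q) → r) → p): 1 > 0.7, so result = 0.7
((((((s → s) → q) → not q) → r) → p) → q): 0.7 > 0.6, so result = 0.6
not q: Gödel ¬ of 0.6 = 0 (operand ≠ 0)
(((((((s → s) → q) → not q) → r) → p) → q) → not q): 0.6 > 0, so result = 0
((((((((s → s) → q) → not q) → r) → p) → q) → not q) → p): 0 ≤ 0.7, so result = 1
(((((((((s → s) → q) → not q) → r) → p) → q) → not q) → p) → q): 1 > 0.6, so result = 0.6
((((((((((s → s) → q) → not q) → r) → p) → q) → not q) → p) → q) → r): 0.6 > 0.3, so result = 0.3

0.30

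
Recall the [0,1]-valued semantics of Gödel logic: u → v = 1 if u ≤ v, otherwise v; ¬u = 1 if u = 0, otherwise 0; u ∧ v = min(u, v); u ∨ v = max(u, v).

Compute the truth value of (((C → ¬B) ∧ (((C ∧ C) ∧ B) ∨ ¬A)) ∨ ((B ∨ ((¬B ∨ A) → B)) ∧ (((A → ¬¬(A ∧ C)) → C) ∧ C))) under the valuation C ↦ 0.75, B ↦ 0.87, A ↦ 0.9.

0.75

¬B: Gödel ¬ of 0.87 = 0 (operand ≠ 0)
(C → ¬B): 0.75 > 0, so result = 0
(C ∧ C) = min(0.75, 0.75) = 0.75
((C ∧ C) ∧ B) = min(0.75, 0.87) = 0.75
¬A: Gödel ¬ of 0.9 = 0 (operand ≠ 0)
(((C ∧ C) ∧ B) ∨ ¬A) = max(0.75, 0) = 0.75
((C → ¬B) ∧ (((C ∧ C) ∧ B) ∨ ¬A)) = min(0, 0.75) = 0
¬B: Gödel ¬ of 0.87 = 0 (operand ≠ 0)
(¬B ∨ A) = max(0, 0.9) = 0.9
((¬B ∨ A) → B): 0.9 > 0.87, so result = 0.87
(B ∨ ((¬B ∨ A) → B)) = max(0.87, 0.87) = 0.87
(A ∧ C) = min(0.9, 0.75) = 0.75
¬(A ∧ C): Gödel ¬ of 0.75 = 0 (operand ≠ 0)
¬¬(A ∧ C): Gödel ¬ of 0 = 1 (operand is 0)
(A → ¬¬(A ∧ C)): 0.9 ≤ 1, so result = 1
((A → ¬¬(A ∧ C)) → C): 1 > 0.75, so result = 0.75
(((A → ¬¬(A ∧ C)) → C) ∧ C) = min(0.75, 0.75) = 0.75
((B ∨ ((¬B ∨ A) → B)) ∧ (((A → ¬¬(A ∧ C)) → C) ∧ C)) = min(0.87, 0.75) = 0.75
(((C → ¬B) ∧ (((C ∧ C) ∧ B) ∨ ¬A)) ∨ ((B ∨ ((¬B ∨ A) → B)) ∧ (((A → ¬¬(A ∧ C)) → C) ∧ C))) = max(0, 0.75) = 0.75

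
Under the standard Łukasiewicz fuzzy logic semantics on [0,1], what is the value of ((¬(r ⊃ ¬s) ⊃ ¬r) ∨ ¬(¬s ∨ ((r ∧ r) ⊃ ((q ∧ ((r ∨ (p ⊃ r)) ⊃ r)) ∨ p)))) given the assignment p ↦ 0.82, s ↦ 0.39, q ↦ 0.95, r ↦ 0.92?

¬s: Łukasiewicz ¬ gives 1 − 0.39 = 0.61
(r ⊃ ¬s): min(1, 1 − 0.92 + 0.61) = 0.69
¬(r ⊃ ¬s): Łukasiewicz ¬ gives 1 − 0.69 = 0.31
¬r: Łukasiewicz ¬ gives 1 − 0.92 = 0.08
(¬(r ⊃ ¬s) ⊃ ¬r): min(1, 1 − 0.31 + 0.08) = 0.77
¬s: Łukasiewicz ¬ gives 1 − 0.39 = 0.61
(r ∧ r) = min(0.92, 0.92) = 0.92
(p ⊃ r): min(1, 1 − 0.82 + 0.92) = 1
(r ∨ (p ⊃ r)) = max(0.92, 1) = 1
((r ∨ (p ⊃ r)) ⊃ r): min(1, 1 − 1 + 0.92) = 0.92
(q ∧ ((r ∨ (p ⊃ r)) ⊃ r)) = min(0.95, 0.92) = 0.92
((q ∧ ((r ∨ (p ⊃ r)) ⊃ r)) ∨ p) = max(0.92, 0.82) = 0.92
((r ∧ r) ⊃ ((q ∧ ((r ∨ (p ⊃ r)) ⊃ r)) ∨ p)): min(1, 1 − 0.92 + 0.92) = 1
(¬s ∨ ((r ∧ r) ⊃ ((q ∧ ((r ∨ (p ⊃ r)) ⊃ r)) ∨ p))) = max(0.61, 1) = 1
¬(¬s ∨ ((r ∧ r) ⊃ ((q ∧ ((r ∨ (p ⊃ r)) ⊃ r)) ∨ p))): Łukasiewicz ¬ gives 1 − 1 = 0
((¬(r ⊃ ¬s) ⊃ ¬r) ∨ ¬(¬s ∨ ((r ∧ r) ⊃ ((q ∧ ((r ∨ (p ⊃ r)) ⊃ r)) ∨ p)))) = max(0.77, 0) = 0.77

0.77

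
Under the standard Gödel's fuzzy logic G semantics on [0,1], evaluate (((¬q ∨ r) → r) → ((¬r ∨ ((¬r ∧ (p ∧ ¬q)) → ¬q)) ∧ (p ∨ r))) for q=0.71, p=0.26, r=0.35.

¬q: Gödel ¬ of 0.71 = 0 (operand ≠ 0)
(¬q ∨ r) = max(0, 0.35) = 0.35
((¬q ∨ r) → r): 0.35 ≤ 0.35, so result = 1
¬r: Gödel ¬ of 0.35 = 0 (operand ≠ 0)
¬r: Gödel ¬ of 0.35 = 0 (operand ≠ 0)
¬q: Gödel ¬ of 0.71 = 0 (operand ≠ 0)
(p ∧ ¬q) = min(0.26, 0) = 0
(¬r ∧ (p ∧ ¬q)) = min(0, 0) = 0
¬q: Gödel ¬ of 0.71 = 0 (operand ≠ 0)
((¬r ∧ (p ∧ ¬q)) → ¬q): 0 ≤ 0, so result = 1
(¬r ∨ ((¬r ∧ (p ∧ ¬q)) → ¬q)) = max(0, 1) = 1
(p ∨ r) = max(0.26, 0.35) = 0.35
((¬r ∨ ((¬r ∧ (p ∧ ¬q)) → ¬q)) ∧ (p ∨ r)) = min(1, 0.35) = 0.35
(((¬q ∨ r) → r) → ((¬r ∨ ((¬r ∧ (p ∧ ¬q)) → ¬q)) ∧ (p ∨ r))): 1 > 0.35, so result = 0.35

0.35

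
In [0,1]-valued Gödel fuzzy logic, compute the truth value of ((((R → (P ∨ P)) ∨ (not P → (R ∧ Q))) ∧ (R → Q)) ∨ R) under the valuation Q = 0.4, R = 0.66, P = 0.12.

(P ∨ P) = max(0.12, 0.12) = 0.12
(R → (P ∨ P)): 0.66 > 0.12, so result = 0.12
not P: Gödel ¬ of 0.12 = 0 (operand ≠ 0)
(R ∧ Q) = min(0.66, 0.4) = 0.4
(not P → (R ∧ Q)): 0 ≤ 0.4, so result = 1
((R → (P ∨ P)) ∨ (not P → (R ∧ Q))) = max(0.12, 1) = 1
(R → Q): 0.66 > 0.4, so result = 0.4
(((R → (P ∨ P)) ∨ (not P → (R ∧ Q))) ∧ (R → Q)) = min(1, 0.4) = 0.4
((((R → (P ∨ P)) ∨ (not P → (R ∧ Q))) ∧ (R → Q)) ∨ R) = max(0.4, 0.66) = 0.66

0.66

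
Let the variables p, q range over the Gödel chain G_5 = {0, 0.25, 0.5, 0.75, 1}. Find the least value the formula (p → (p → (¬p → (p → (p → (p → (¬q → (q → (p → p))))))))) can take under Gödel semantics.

Every assignment gives 1. For instance at p = 0, q = 0:
  ¬p: Gödel ¬ of 0 = 1 (operand is 0)
  ¬q: Gödel ¬ of 0 = 1 (operand is 0)
  (p → p): 0 ≤ 0, so result = 1
  (q → (p → p)): 0 ≤ 1, so result = 1
  (¬q → (q → (p → p))): 1 ≤ 1, so result = 1
  (p → (¬q → (q → (p → p)))): 0 ≤ 1, so result = 1
  (p → (p → (¬q → (q → (p → p))))): 0 ≤ 1, so result = 1
  (p → (p → (p → (¬q → (q → (p → p)))))): 0 ≤ 1, so result = 1
  (¬p → (p → (p → (p → (¬q → (q → (p → p))))))): 1 ≤ 1, so result = 1
  (p → (¬p → (p → (p → (p → (¬q → (q → (p → p)))))))): 0 ≤ 1, so result = 1
  (p → (p → (¬p → (p → (p → (p → (¬q → (q → (p → p))))))))): 0 ≤ 1, so result = 1
All 25 assignments give value 1 — the formula is a G_5-tautology.

1.00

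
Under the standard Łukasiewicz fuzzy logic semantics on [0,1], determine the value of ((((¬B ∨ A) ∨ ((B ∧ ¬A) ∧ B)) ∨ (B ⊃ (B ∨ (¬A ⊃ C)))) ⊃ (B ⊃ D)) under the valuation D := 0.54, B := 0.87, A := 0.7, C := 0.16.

¬B: Łukasiewicz ¬ gives 1 − 0.87 = 0.13
(¬B ∨ A) = max(0.13, 0.7) = 0.7
¬A: Łukasiewicz ¬ gives 1 − 0.7 = 0.3
(B ∧ ¬A) = min(0.87, 0.3) = 0.3
((B ∧ ¬A) ∧ B) = min(0.3, 0.87) = 0.3
((¬B ∨ A) ∨ ((B ∧ ¬A) ∧ B)) = max(0.7, 0.3) = 0.7
¬A: Łukasiewicz ¬ gives 1 − 0.7 = 0.3
(¬A ⊃ C): min(1, 1 − 0.3 + 0.16) = 0.86
(B ∨ (¬A ⊃ C)) = max(0.87, 0.86) = 0.87
(B ⊃ (B ∨ (¬A ⊃ C))): min(1, 1 − 0.87 + 0.87) = 1
(((¬B ∨ A) ∨ ((B ∧ ¬A) ∧ B)) ∨ (B ⊃ (B ∨ (¬A ⊃ C)))) = max(0.7, 1) = 1
(B ⊃ D): min(1, 1 − 0.87 + 0.54) = 0.67
((((¬B ∨ A) ∨ ((B ∧ ¬A) ∧ B)) ∨ (B ⊃ (B ∨ (¬A ⊃ C)))) ⊃ (B ⊃ D)): min(1, 1 − 1 + 0.67) = 0.67

0.67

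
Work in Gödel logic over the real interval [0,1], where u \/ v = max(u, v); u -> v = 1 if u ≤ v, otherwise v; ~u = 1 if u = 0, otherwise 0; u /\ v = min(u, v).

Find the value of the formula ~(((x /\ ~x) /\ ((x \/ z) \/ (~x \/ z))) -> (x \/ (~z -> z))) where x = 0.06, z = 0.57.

~x: Gödel ¬ of 0.06 = 0 (operand ≠ 0)
(x /\ ~x) = min(0.06, 0) = 0
(x \/ z) = max(0.06, 0.57) = 0.57
~x: Gödel ¬ of 0.06 = 0 (operand ≠ 0)
(~x \/ z) = max(0, 0.57) = 0.57
((x \/ z) \/ (~x \/ z)) = max(0.57, 0.57) = 0.57
((x /\ ~x) /\ ((x \/ z) \/ (~x \/ z))) = min(0, 0.57) = 0
~z: Gödel ¬ of 0.57 = 0 (operand ≠ 0)
(~z -> z): 0 ≤ 0.57, so result = 1
(x \/ (~z -> z)) = max(0.06, 1) = 1
(((x /\ ~x) /\ ((x \/ z) \/ (~x \/ z))) -> (x \/ (~z -> z))): 0 ≤ 1, so result = 1
~(((x /\ ~x) /\ ((x \/ z) \/ (~x \/ z))) -> (x \/ (~z -> z))): Gödel ¬ of 1 = 0 (operand ≠ 0)

0.00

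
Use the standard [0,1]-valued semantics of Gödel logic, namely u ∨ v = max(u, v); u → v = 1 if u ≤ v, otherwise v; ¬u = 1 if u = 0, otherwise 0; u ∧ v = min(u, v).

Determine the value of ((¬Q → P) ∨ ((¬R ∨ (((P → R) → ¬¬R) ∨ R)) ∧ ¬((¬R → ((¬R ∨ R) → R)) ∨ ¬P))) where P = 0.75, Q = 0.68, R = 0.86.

¬Q: Gödel ¬ of 0.68 = 0 (operand ≠ 0)
(¬Q → P): 0 ≤ 0.75, so result = 1
¬R: Gödel ¬ of 0.86 = 0 (operand ≠ 0)
(P → R): 0.75 ≤ 0.86, so result = 1
¬R: Gödel ¬ of 0.86 = 0 (operand ≠ 0)
¬¬R: Gödel ¬ of 0 = 1 (operand is 0)
((P → R) → ¬¬R): 1 ≤ 1, so result = 1
(((P → R) → ¬¬R) ∨ R) = max(1, 0.86) = 1
(¬R ∨ (((P → R) → ¬¬R) ∨ R)) = max(0, 1) = 1
¬R: Gödel ¬ of 0.86 = 0 (operand ≠ 0)
¬R: Gödel ¬ of 0.86 = 0 (operand ≠ 0)
(¬R ∨ R) = max(0, 0.86) = 0.86
((¬R ∨ R) → R): 0.86 ≤ 0.86, so result = 1
(¬R → ((¬R ∨ R) → R)): 0 ≤ 1, so result = 1
¬P: Gödel ¬ of 0.75 = 0 (operand ≠ 0)
((¬R → ((¬R ∨ R) → R)) ∨ ¬P) = max(1, 0) = 1
¬((¬R → ((¬R ∨ R) → R)) ∨ ¬P): Gödel ¬ of 1 = 0 (operand ≠ 0)
((¬R ∨ (((P → R) → ¬¬R) ∨ R)) ∧ ¬((¬R → ((¬R ∨ R) → R)) ∨ ¬P)) = min(1, 0) = 0
((¬Q → P) ∨ ((¬R ∨ (((P → R) → ¬¬R) ∨ R)) ∧ ¬((¬R → ((¬R ∨ R) → R)) ∨ ¬P))) = max(1, 0) = 1

1.00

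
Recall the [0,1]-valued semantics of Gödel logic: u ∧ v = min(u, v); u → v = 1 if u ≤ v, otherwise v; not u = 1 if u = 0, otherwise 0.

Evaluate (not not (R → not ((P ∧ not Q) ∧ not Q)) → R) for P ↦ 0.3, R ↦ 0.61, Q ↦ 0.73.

0.61

not Q: Gödel ¬ of 0.73 = 0 (operand ≠ 0)
(P ∧ not Q) = min(0.3, 0) = 0
not Q: Gödel ¬ of 0.73 = 0 (operand ≠ 0)
((P ∧ not Q) ∧ not Q) = min(0, 0) = 0
not ((P ∧ not Q) ∧ not Q): Gödel ¬ of 0 = 1 (operand is 0)
(R → not ((P ∧ not Q) ∧ not Q)): 0.61 ≤ 1, so result = 1
not (R → not ((P ∧ not Q) ∧ not Q)): Gödel ¬ of 1 = 0 (operand ≠ 0)
not not (R → not ((P ∧ not Q) ∧ not Q)): Gödel ¬ of 0 = 1 (operand is 0)
(not not (R → not ((P ∧ not Q) ∧ not Q)) → R): 1 > 0.61, so result = 0.61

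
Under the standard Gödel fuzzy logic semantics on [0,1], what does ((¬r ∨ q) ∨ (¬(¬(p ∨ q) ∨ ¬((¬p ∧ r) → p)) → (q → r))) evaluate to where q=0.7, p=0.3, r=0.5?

¬r: Gödel ¬ of 0.5 = 0 (operand ≠ 0)
(¬r ∨ q) = max(0, 0.7) = 0.7
(p ∨ q) = max(0.3, 0.7) = 0.7
¬(p ∨ q): Gödel ¬ of 0.7 = 0 (operand ≠ 0)
¬p: Gödel ¬ of 0.3 = 0 (operand ≠ 0)
(¬p ∧ r) = min(0, 0.5) = 0
((¬p ∧ r) → p): 0 ≤ 0.3, so result = 1
¬((¬p ∧ r) → p): Gödel ¬ of 1 = 0 (operand ≠ 0)
(¬(p ∨ q) ∨ ¬((¬p ∧ r) → p)) = max(0, 0) = 0
¬(¬(p ∨ q) ∨ ¬((¬p ∧ r) → p)): Gödel ¬ of 0 = 1 (operand is 0)
(q → r): 0.7 > 0.5, so result = 0.5
(¬(¬(p ∨ q) ∨ ¬((¬p ∧ r) → p)) → (q → r)): 1 > 0.5, so result = 0.5
((¬r ∨ q) ∨ (¬(¬(p ∨ q) ∨ ¬((¬p ∧ r) → p)) → (q → r))) = max(0.7, 0.5) = 0.7

0.70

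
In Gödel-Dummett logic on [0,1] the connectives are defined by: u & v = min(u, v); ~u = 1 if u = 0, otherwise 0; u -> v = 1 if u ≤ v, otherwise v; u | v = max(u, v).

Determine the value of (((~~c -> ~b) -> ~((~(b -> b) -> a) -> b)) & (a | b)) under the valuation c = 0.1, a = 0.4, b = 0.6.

~c: Gödel ¬ of 0.1 = 0 (operand ≠ 0)
~~c: Gödel ¬ of 0 = 1 (operand is 0)
~b: Gödel ¬ of 0.6 = 0 (operand ≠ 0)
(~~c -> ~b): 1 > 0, so result = 0
(b -> b): 0.6 ≤ 0.6, so result = 1
~(b -> b): Gödel ¬ of 1 = 0 (operand ≠ 0)
(~(b -> b) -> a): 0 ≤ 0.4, so result = 1
((~(b -> b) -> a) -> b): 1 > 0.6, so result = 0.6
~((~(b -> b) -> a) -> b): Gödel ¬ of 0.6 = 0 (operand ≠ 0)
((~~c -> ~b) -> ~((~(b -> b) -> a) -> b)): 0 ≤ 0, so result = 1
(a | b) = max(0.4, 0.6) = 0.6
(((~~c -> ~b) -> ~((~(b -> b) -> a) -> b)) & (a | b)) = min(1, 0.6) = 0.6

0.60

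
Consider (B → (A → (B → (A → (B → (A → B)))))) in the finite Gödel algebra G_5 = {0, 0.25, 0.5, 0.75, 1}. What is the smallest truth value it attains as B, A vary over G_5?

1.00

Every assignment gives 1. For instance at B = 0, A = 0:
  (A → B): 0 ≤ 0, so result = 1
  (B → (A → B)): 0 ≤ 1, so result = 1
  (A → (B → (A → B))): 0 ≤ 1, so result = 1
  (B → (A → (B → (A → B)))): 0 ≤ 1, so result = 1
  (A → (B → (A → (B → (A → B))))): 0 ≤ 1, so result = 1
  (B → (A → (B → (A → (B → (A → B)))))): 0 ≤ 1, so result = 1
All 25 assignments give value 1 — the formula is a G_5-tautology.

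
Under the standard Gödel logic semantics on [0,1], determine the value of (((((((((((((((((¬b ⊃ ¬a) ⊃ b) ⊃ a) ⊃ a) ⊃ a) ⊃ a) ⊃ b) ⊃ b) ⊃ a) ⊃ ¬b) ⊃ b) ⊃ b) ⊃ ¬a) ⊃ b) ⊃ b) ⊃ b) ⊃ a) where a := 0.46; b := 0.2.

0.46

¬b: Gödel ¬ of 0.2 = 0 (operand ≠ 0)
¬a: Gödel ¬ of 0.46 = 0 (operand ≠ 0)
(¬b ⊃ ¬a): 0 ≤ 0, so result = 1
((¬b ⊃ ¬a) ⊃ b): 1 > 0.2, so result = 0.2
(((¬b ⊃ ¬a) ⊃ b) ⊃ a): 0.2 ≤ 0.46, so result = 1
((((¬b ⊃ ¬a) ⊃ b) ⊃ a) ⊃ a): 1 > 0.46, so result = 0.46
(((((¬b ⊃ ¬a) ⊃ b) ⊃ a) ⊃ a) ⊃ a): 0.46 ≤ 0.46, so result = 1
((((((¬b ⊃ ¬a) ⊃ b) ⊃ a) ⊃ a) ⊃ a) ⊃ a): 1 > 0.46, so result = 0.46
(((((((¬b ⊃ ¬a) ⊃ b) ⊃ a) ⊃ a) ⊃ a) ⊃ a) ⊃ b): 0.46 > 0.2, so result = 0.2
((((((((¬b ⊃ ¬a) ⊃ b) ⊃ a) ⊃ a) ⊃ a) ⊃ a) ⊃ b) ⊃ b): 0.2 ≤ 0.2, so result = 1
(((((((((¬b ⊃ ¬a) ⊃ b) ⊃ a) ⊃ a) ⊃ a) ⊃ a) ⊃ b) ⊃ b) ⊃ a): 1 > 0.46, so result = 0.46
¬b: Gödel ¬ of 0.2 = 0 (operand ≠ 0)
((((((((((¬b ⊃ ¬a) ⊃ b) ⊃ a) ⊃ a) ⊃ a) ⊃ a) ⊃ b) ⊃ b) ⊃ a) ⊃ ¬b): 0.46 > 0, so result = 0
(((((((((((¬b ⊃ ¬a) ⊃ b) ⊃ a) ⊃ a) ⊃ a) ⊃ a) ⊃ b) ⊃ b) ⊃ a) ⊃ ¬b) ⊃ b): 0 ≤ 0.2, so result = 1
((((((((((((¬b ⊃ ¬a) ⊃ b) ⊃ a) ⊃ a) ⊃ a) ⊃ a) ⊃ b) ⊃ b) ⊃ a) ⊃ ¬b) ⊃ b) ⊃ b): 1 > 0.2, so result = 0.2
¬a: Gödel ¬ of 0.46 = 0 (operand ≠ 0)
(((((((((((((¬b ⊃ ¬a) ⊃ b) ⊃ a) ⊃ a) ⊃ a) ⊃ a) ⊃ b) ⊃ b) ⊃ a) ⊃ ¬b) ⊃ b) ⊃ b) ⊃ ¬a): 0.2 > 0, so result = 0
((((((((((((((¬b ⊃ ¬a) ⊃ b) ⊃ a) ⊃ a) ⊃ a) ⊃ a) ⊃ b) ⊃ b) ⊃ a) ⊃ ¬b) ⊃ b) ⊃ b) ⊃ ¬a) ⊃ b): 0 ≤ 0.2, so result = 1
(((((((((((((((¬b ⊃ ¬a) ⊃ b) ⊃ a) ⊃ a) ⊃ a) ⊃ a) ⊃ b) ⊃ b) ⊃ a) ⊃ ¬b) ⊃ b) ⊃ b) ⊃ ¬a) ⊃ b) ⊃ b): 1 > 0.2, so result = 0.2
((((((((((((((((¬b ⊃ ¬a) ⊃ b) ⊃ a) ⊃ a) ⊃ a) ⊃ a) ⊃ b) ⊃ b) ⊃ a) ⊃ ¬b) ⊃ b) ⊃ b) ⊃ ¬a) ⊃ b) ⊃ b) ⊃ b): 0.2 ≤ 0.2, so result = 1
(((((((((((((((((¬b ⊃ ¬a) ⊃ b) ⊃ a) ⊃ a) ⊃ a) ⊃ a) ⊃ b) ⊃ b) ⊃ a) ⊃ ¬b) ⊃ b) ⊃ b) ⊃ ¬a) ⊃ b) ⊃ b) ⊃ b) ⊃ a): 1 > 0.46, so result = 0.46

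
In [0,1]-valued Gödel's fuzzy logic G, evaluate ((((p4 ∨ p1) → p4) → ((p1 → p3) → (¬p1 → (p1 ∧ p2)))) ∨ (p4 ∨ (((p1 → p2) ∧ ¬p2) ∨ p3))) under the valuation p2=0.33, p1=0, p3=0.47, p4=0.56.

(p4 ∨ p1) = max(0.56, 0) = 0.56
((p4 ∨ p1) → p4): 0.56 ≤ 0.56, so result = 1
(p1 → p3): 0 ≤ 0.47, so result = 1
¬p1: Gödel ¬ of 0 = 1 (operand is 0)
(p1 ∧ p2) = min(0, 0.33) = 0
(¬p1 → (p1 ∧ p2)): 1 > 0, so result = 0
((p1 → p3) → (¬p1 → (p1 ∧ p2))): 1 > 0, so result = 0
(((p4 ∨ p1) → p4) → ((p1 → p3) → (¬p1 → (p1 ∧ p2)))): 1 > 0, so result = 0
(p1 → p2): 0 ≤ 0.33, so result = 1
¬p2: Gödel ¬ of 0.33 = 0 (operand ≠ 0)
((p1 → p2) ∧ ¬p2) = min(1, 0) = 0
(((p1 → p2) ∧ ¬p2) ∨ p3) = max(0, 0.47) = 0.47
(p4 ∨ (((p1 → p2) ∧ ¬p2) ∨ p3)) = max(0.56, 0.47) = 0.56
((((p4 ∨ p1) → p4) → ((p1 → p3) → (¬p1 → (p1 ∧ p2)))) ∨ (p4 ∨ (((p1 → p2) ∧ ¬p2) ∨ p3))) = max(0, 0.56) = 0.56

0.56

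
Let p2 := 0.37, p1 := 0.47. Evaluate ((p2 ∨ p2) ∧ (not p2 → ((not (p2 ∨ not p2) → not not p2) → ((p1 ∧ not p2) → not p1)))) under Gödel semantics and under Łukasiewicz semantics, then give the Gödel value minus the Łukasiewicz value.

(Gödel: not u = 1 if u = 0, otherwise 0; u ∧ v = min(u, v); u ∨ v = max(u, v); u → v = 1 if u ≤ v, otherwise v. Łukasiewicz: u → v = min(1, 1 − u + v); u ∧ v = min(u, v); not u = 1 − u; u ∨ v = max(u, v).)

0.00

Gödel evaluation:
  (p2 ∨ p2) = max(0.37, 0.37) = 0.37
  not p2: Gödel ¬ of 0.37 = 0 (operand ≠ 0)
  not p2: Gödel ¬ of 0.37 = 0 (operand ≠ 0)
  (p2 ∨ not p2) = max(0.37, 0) = 0.37
  not (p2 ∨ not p2): Gödel ¬ of 0.37 = 0 (operand ≠ 0)
  not p2: Gödel ¬ of 0.37 = 0 (operand ≠ 0)
  not not p2: Gödel ¬ of 0 = 1 (operand is 0)
  (not (p2 ∨ not p2) → not not p2): 0 ≤ 1, so result = 1
  not p2: Gödel ¬ of 0.37 = 0 (operand ≠ 0)
  (p1 ∧ not p2) = min(0.47, 0) = 0
  not p1: Gödel ¬ of 0.47 = 0 (operand ≠ 0)
  ((p1 ∧ not p2) → not p1): 0 ≤ 0, so result = 1
  ((not (p2 ∨ not p2) → not not p2) → ((p1 ∧ not p2) → not p1)): 1 ≤ 1, so result = 1
  (not p2 → ((not (p2 ∨ not p2) → not not p2) → ((p1 ∧ not p2) → not p1))): 0 ≤ 1, so result = 1
  ((p2 ∨ p2) ∧ (not p2 → ((not (p2 ∨ not p2) → not not p2) → ((p1 ∧ not p2) → not p1)))) = min(0.37, 1) = 0.37
  Gödel value = 0.37
Łukasiewicz evaluation:
  (p2 ∨ p2) = max(0.37, 0.37) = 0.37
  not p2: Łukasiewicz ¬ gives 1 − 0.37 = 0.63
  not p2: Łukasiewicz ¬ gives 1 − 0.37 = 0.63
  (p2 ∨ not p2) = max(0.37, 0.63) = 0.63
  not (p2 ∨ not p2): Łukasiewicz ¬ gives 1 − 0.63 = 0.37
  not p2: Łukasiewicz ¬ gives 1 − 0.37 = 0.63
  not not p2: Łukasiewicz ¬ gives 1 − 0.63 = 0.37
  (not (p2 ∨ not p2) → not not p2): min(1, 1 − 0.37 + 0.37) = 1
  not p2: Łukasiewicz ¬ gives 1 − 0.37 = 0.63
  (p1 ∧ not p2) = min(0.47, 0.63) = 0.47
  not p1: Łukasiewicz ¬ gives 1 − 0.47 = 0.53
  ((p1 ∧ not p2) → not p1): min(1, 1 − 0.47 + 0.53) = 1
  ((not (p2 ∨ not p2) → not not p2) → ((p1 ∧ not p2) → not p1)): min(1, 1 − 1 + 1) = 1
  (not p2 → ((not (p2 ∨ not p2) → not not p2) → ((p1 ∧ not p2) → not p1))): min(1, 1 − 0.63 + 1) = 1
  ((p2 ∨ p2) ∧ (not p2 → ((not (p2 ∨ not p2) → not not p2) → ((p1 ∧ not p2) → not p1)))) = min(0.37, 1) = 0.37
  Łukasiewicz value = 0.37
Difference: 0.37 − 0.37 = 0.00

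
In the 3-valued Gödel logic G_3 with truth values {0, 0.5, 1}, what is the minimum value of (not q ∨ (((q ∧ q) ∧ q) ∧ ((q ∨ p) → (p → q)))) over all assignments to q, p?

The minimum is attained at q = 0.5, p = 0:
  not q: Gödel ¬ of 0.5 = 0 (operand ≠ 0)
  (q ∧ q) = min(0.5, 0.5) = 0.5
  ((q ∧ q) ∧ q) = min(0.5, 0.5) = 0.5
  (q ∨ p) = max(0.5, 0) = 0.5
  (p → q): 0 ≤ 0.5, so result = 1
  ((q ∨ p) → (p → q)): 0.5 ≤ 1, so result = 1
  (((q ∧ q) ∧ q) ∧ ((q ∨ p) → (p → q))) = min(0.5, 1) = 0.5
  (not q ∨ (((q ∧ q) ∧ q) ∧ ((q ∨ p) → (p → q)))) = max(0, 0.5) = 0.5
Checking all 9 assignments confirms none give a value below 0.50.

0.50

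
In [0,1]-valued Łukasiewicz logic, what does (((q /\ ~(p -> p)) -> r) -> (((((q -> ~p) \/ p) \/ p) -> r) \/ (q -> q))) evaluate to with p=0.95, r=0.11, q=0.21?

1.00

(p -> p): min(1, 1 − 0.95 + 0.95) = 1
~(p -> p): Łukasiewicz ¬ gives 1 − 1 = 0
(q /\ ~(p -> p)) = min(0.21, 0) = 0
((q /\ ~(p -> p)) -> r): min(1, 1 − 0 + 0.11) = 1
~p: Łukasiewicz ¬ gives 1 − 0.95 = 0.05
(q -> ~p): min(1, 1 − 0.21 + 0.05) = 0.84
((q -> ~p) \/ p) = max(0.84, 0.95) = 0.95
(((q -> ~p) \/ p) \/ p) = max(0.95, 0.95) = 0.95
((((q -> ~p) \/ p) \/ p) -> r): min(1, 1 − 0.95 + 0.11) = 0.16
(q -> q): min(1, 1 − 0.21 + 0.21) = 1
(((((q -> ~p) \/ p) \/ p) -> r) \/ (q -> q)) = max(0.16, 1) = 1
(((q /\ ~(p -> p)) -> r) -> (((((q -> ~p) \/ p) \/ p) -> r) \/ (q -> q))): min(1, 1 − 1 + 1) = 1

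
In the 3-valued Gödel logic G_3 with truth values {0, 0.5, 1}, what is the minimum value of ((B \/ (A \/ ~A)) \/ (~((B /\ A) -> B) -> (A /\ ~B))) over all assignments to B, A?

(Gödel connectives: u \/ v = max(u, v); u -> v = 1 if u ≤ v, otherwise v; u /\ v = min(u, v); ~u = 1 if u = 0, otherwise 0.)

1.00

Every assignment gives 1. For instance at B = 0, A = 0:
  ~A: Gödel ¬ of 0 = 1 (operand is 0)
  (A \/ ~A) = max(0, 1) = 1
  (B \/ (A \/ ~A)) = max(0, 1) = 1
  (B /\ A) = min(0, 0) = 0
  ((B /\ A) -> B): 0 ≤ 0, so result = 1
  ~((B /\ A) -> B): Gödel ¬ of 1 = 0 (operand ≠ 0)
  ~B: Gödel ¬ of 0 = 1 (operand is 0)
  (A /\ ~B) = min(0, 1) = 0
  (~((B /\ A) -> B) -> (A /\ ~B)): 0 ≤ 0, so result = 1
  ((B \/ (A \/ ~A)) \/ (~((B /\ A) -> B) -> (A /\ ~B))) = max(1, 1) = 1
All 9 assignments give value 1 — the formula is a G_3-tautology.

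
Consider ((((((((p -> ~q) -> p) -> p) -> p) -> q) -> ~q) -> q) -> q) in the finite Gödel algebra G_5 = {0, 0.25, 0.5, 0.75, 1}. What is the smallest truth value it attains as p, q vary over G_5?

0.25

The minimum is attained at p = 0, q = 0.25:
  ~q: Gödel ¬ of 0.25 = 0 (operand ≠ 0)
  (p -> ~q): 0 ≤ 0, so result = 1
  ((p -> ~q) -> p): 1 > 0, so result = 0
  (((p -> ~q) -> p) -> p): 0 ≤ 0, so result = 1
  ((((p -> ~q) -> p) -> p) -> p): 1 > 0, so result = 0
  (((((p -> ~q) -> p) -> p) -> p) -> q): 0 ≤ 0.25, so result = 1
  ~q: Gödel ¬ of 0.25 = 0 (operand ≠ 0)
  ((((((p -> ~q) -> p) -> p) -> p) -> q) -> ~q): 1 > 0, so result = 0
  (((((((p -> ~q) -> p) -> p) -> p) -> q) -> ~q) -> q): 0 ≤ 0.25, so result = 1
  ((((((((p -> ~q) -> p) -> p) -> p) -> q) -> ~q) -> q) -> q): 1 > 0.25, so result = 0.25
Checking all 25 assignments confirms none give a value below 0.25.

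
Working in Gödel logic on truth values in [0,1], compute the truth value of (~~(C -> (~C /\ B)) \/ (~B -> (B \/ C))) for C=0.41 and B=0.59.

~C: Gödel ¬ of 0.41 = 0 (operand ≠ 0)
(~C /\ B) = min(0, 0.59) = 0
(C -> (~C /\ B)): 0.41 > 0, so result = 0
~(C -> (~C /\ B)): Gödel ¬ of 0 = 1 (operand is 0)
~~(C -> (~C /\ B)): Gödel ¬ of 1 = 0 (operand ≠ 0)
~B: Gödel ¬ of 0.59 = 0 (operand ≠ 0)
(B \/ C) = max(0.59, 0.41) = 0.59
(~B -> (B \/ C)): 0 ≤ 0.59, so result = 1
(~~(C -> (~C /\ B)) \/ (~B -> (B \/ C))) = max(0, 1) = 1

1.00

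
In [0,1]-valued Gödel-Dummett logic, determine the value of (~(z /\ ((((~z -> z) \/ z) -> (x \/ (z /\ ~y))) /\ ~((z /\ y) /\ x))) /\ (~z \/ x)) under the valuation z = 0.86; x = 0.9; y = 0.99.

0.90

~z: Gödel ¬ of 0.86 = 0 (operand ≠ 0)
(~z -> z): 0 ≤ 0.86, so result = 1
((~z -> z) \/ z) = max(1, 0.86) = 1
~y: Gödel ¬ of 0.99 = 0 (operand ≠ 0)
(z /\ ~y) = min(0.86, 0) = 0
(x \/ (z /\ ~y)) = max(0.9, 0) = 0.9
(((~z -> z) \/ z) -> (x \/ (z /\ ~y))): 1 > 0.9, so result = 0.9
(z /\ y) = min(0.86, 0.99) = 0.86
((z /\ y) /\ x) = min(0.86, 0.9) = 0.86
~((z /\ y) /\ x): Gödel ¬ of 0.86 = 0 (operand ≠ 0)
((((~z -> z) \/ z) -> (x \/ (z /\ ~y))) /\ ~((z /\ y) /\ x)) = min(0.9, 0) = 0
(z /\ ((((~z -> z) \/ z) -> (x \/ (z /\ ~y))) /\ ~((z /\ y) /\ x))) = min(0.86, 0) = 0
~(z /\ ((((~z -> z) \/ z) -> (x \/ (z /\ ~y))) /\ ~((z /\ y) /\ x))): Gödel ¬ of 0 = 1 (operand is 0)
~z: Gödel ¬ of 0.86 = 0 (operand ≠ 0)
(~z \/ x) = max(0, 0.9) = 0.9
(~(z /\ ((((~z -> z) \/ z) -> (x \/ (z /\ ~y))) /\ ~((z /\ y) /\ x))) /\ (~z \/ x)) = min(1, 0.9) = 0.9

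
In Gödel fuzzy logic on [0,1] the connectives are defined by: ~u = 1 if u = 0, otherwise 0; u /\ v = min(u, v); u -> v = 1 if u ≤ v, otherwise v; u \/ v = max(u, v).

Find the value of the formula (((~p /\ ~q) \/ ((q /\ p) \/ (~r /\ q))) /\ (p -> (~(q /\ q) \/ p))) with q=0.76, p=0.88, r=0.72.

0.76

~p: Gödel ¬ of 0.88 = 0 (operand ≠ 0)
~q: Gödel ¬ of 0.76 = 0 (operand ≠ 0)
(~p /\ ~q) = min(0, 0) = 0
(q /\ p) = min(0.76, 0.88) = 0.76
~r: Gödel ¬ of 0.72 = 0 (operand ≠ 0)
(~r /\ q) = min(0, 0.76) = 0
((q /\ p) \/ (~r /\ q)) = max(0.76, 0) = 0.76
((~p /\ ~q) \/ ((q /\ p) \/ (~r /\ q))) = max(0, 0.76) = 0.76
(q /\ q) = min(0.76, 0.76) = 0.76
~(q /\ q): Gödel ¬ of 0.76 = 0 (operand ≠ 0)
(~(q /\ q) \/ p) = max(0, 0.88) = 0.88
(p -> (~(q /\ q) \/ p)): 0.88 ≤ 0.88, so result = 1
(((~p /\ ~q) \/ ((q /\ p) \/ (~r /\ q))) /\ (p -> (~(q /\ q) \/ p))) = min(0.76, 1) = 0.76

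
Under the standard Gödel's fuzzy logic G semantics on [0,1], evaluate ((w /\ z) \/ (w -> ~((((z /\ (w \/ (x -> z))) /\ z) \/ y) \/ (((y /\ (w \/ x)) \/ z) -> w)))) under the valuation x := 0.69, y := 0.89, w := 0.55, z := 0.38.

0.38

(w /\ z) = min(0.55, 0.38) = 0.38
(x -> z): 0.69 > 0.38, so result = 0.38
(w \/ (x -> z)) = max(0.55, 0.38) = 0.55
(z /\ (w \/ (x -> z))) = min(0.38, 0.55) = 0.38
((z /\ (w \/ (x -> z))) /\ z) = min(0.38, 0.38) = 0.38
(((z /\ (w \/ (x -> z))) /\ z) \/ y) = max(0.38, 0.89) = 0.89
(w \/ x) = max(0.55, 0.69) = 0.69
(y /\ (w \/ x)) = min(0.89, 0.69) = 0.69
((y /\ (w \/ x)) \/ z) = max(0.69, 0.38) = 0.69
(((y /\ (w \/ x)) \/ z) -> w): 0.69 > 0.55, so result = 0.55
((((z /\ (w \/ (x -> z))) /\ z) \/ y) \/ (((y /\ (w \/ x)) \/ z) -> w)) = max(0.89, 0.55) = 0.89
~((((z /\ (w \/ (x -> z))) /\ z) \/ y) \/ (((y /\ (w \/ x)) \/ z) -> w)): Gödel ¬ of 0.89 = 0 (operand ≠ 0)
(w -> ~((((z /\ (w \/ (x -> z))) /\ z) \/ y) \/ (((y /\ (w \/ x)) \/ z) -> w))): 0.55 > 0, so result = 0
((w /\ z) \/ (w -> ~((((z /\ (w \/ (x -> z))) /\ z) \/ y) \/ (((y /\ (w \/ x)) \/ z) -> w)))) = max(0.38, 0) = 0.38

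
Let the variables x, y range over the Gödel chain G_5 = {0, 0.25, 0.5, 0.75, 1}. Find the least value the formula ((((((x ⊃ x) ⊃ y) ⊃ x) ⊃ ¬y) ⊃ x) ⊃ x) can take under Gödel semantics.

0.25

The minimum is attained at x = 0.25, y = 0.25:
  (x ⊃ x): 0.25 ≤ 0.25, so result = 1
  ((x ⊃ x) ⊃ y): 1 > 0.25, so result = 0.25
  (((x ⊃ x) ⊃ y) ⊃ x): 0.25 ≤ 0.25, so result = 1
  ¬y: Gödel ¬ of 0.25 = 0 (operand ≠ 0)
  ((((x ⊃ x) ⊃ y) ⊃ x) ⊃ ¬y): 1 > 0, so result = 0
  (((((x ⊃ x) ⊃ y) ⊃ x) ⊃ ¬y) ⊃ x): 0 ≤ 0.25, so result = 1
  ((((((x ⊃ x) ⊃ y) ⊃ x) ⊃ ¬y) ⊃ x) ⊃ x): 1 > 0.25, so result = 0.25
Checking all 25 assignments confirms none give a value below 0.25.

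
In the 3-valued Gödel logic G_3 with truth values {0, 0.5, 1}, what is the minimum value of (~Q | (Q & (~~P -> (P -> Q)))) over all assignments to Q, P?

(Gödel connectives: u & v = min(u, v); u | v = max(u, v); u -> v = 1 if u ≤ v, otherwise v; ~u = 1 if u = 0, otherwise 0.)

The minimum is attained at Q = 0.5, P = 0:
  ~Q: Gödel ¬ of 0.5 = 0 (operand ≠ 0)
  ~P: Gödel ¬ of 0 = 1 (operand is 0)
  ~~P: Gödel ¬ of 1 = 0 (operand ≠ 0)
  (P -> Q): 0 ≤ 0.5, so result = 1
  (~~P -> (P -> Q)): 0 ≤ 1, so result = 1
  (Q & (~~P -> (P -> Q))) = min(0.5, 1) = 0.5
  (~Q | (Q & (~~P -> (P -> Q)))) = max(0, 0.5) = 0.5
Checking all 9 assignments confirms none give a value below 0.50.

0.50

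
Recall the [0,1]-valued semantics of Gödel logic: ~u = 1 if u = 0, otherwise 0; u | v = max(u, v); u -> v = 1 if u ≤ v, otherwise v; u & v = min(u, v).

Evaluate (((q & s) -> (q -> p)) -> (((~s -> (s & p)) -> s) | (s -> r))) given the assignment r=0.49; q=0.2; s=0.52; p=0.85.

(q & s) = min(0.2, 0.52) = 0.2
(q -> p): 0.2 ≤ 0.85, so result = 1
((q & s) -> (q -> p)): 0.2 ≤ 1, so result = 1
~s: Gödel ¬ of 0.52 = 0 (operand ≠ 0)
(s & p) = min(0.52, 0.85) = 0.52
(~s -> (s & p)): 0 ≤ 0.52, so result = 1
((~s -> (s & p)) -> s): 1 > 0.52, so result = 0.52
(s -> r): 0.52 > 0.49, so result = 0.49
(((~s -> (s & p)) -> s) | (s -> r)) = max(0.52, 0.49) = 0.52
(((q & s) -> (q -> p)) -> (((~s -> (s & p)) -> s) | (s -> r))): 1 > 0.52, so result = 0.52

0.52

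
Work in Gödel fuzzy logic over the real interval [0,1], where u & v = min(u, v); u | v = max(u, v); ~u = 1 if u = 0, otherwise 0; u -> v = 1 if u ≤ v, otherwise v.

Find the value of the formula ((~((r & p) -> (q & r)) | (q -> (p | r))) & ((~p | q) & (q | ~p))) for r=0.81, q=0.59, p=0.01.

0.59

(r & p) = min(0.81, 0.01) = 0.01
(q & r) = min(0.59, 0.81) = 0.59
((r & p) -> (q & r)): 0.01 ≤ 0.59, so result = 1
~((r & p) -> (q & r)): Gödel ¬ of 1 = 0 (operand ≠ 0)
(p | r) = max(0.01, 0.81) = 0.81
(q -> (p | r)): 0.59 ≤ 0.81, so result = 1
(~((r & p) -> (q & r)) | (q -> (p | r))) = max(0, 1) = 1
~p: Gödel ¬ of 0.01 = 0 (operand ≠ 0)
(~p | q) = max(0, 0.59) = 0.59
~p: Gödel ¬ of 0.01 = 0 (operand ≠ 0)
(q | ~p) = max(0.59, 0) = 0.59
((~p | q) & (q | ~p)) = min(0.59, 0.59) = 0.59
((~((r & p) -> (q & r)) | (q -> (p | r))) & ((~p | q) & (q | ~p))) = min(1, 0.59) = 0.59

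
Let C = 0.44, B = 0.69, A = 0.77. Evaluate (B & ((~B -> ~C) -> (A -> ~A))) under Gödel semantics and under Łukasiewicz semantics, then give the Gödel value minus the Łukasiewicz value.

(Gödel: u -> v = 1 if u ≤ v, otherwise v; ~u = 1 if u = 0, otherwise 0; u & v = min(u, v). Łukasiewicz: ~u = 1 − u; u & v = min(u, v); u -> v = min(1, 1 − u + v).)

-0.46

Gödel evaluation:
  ~B: Gödel ¬ of 0.69 = 0 (operand ≠ 0)
  ~C: Gödel ¬ of 0.44 = 0 (operand ≠ 0)
  (~B -> ~C): 0 ≤ 0, so result = 1
  ~A: Gödel ¬ of 0.77 = 0 (operand ≠ 0)
  (A -> ~A): 0.77 > 0, so result = 0
  ((~B -> ~C) -> (A -> ~A)): 1 > 0, so result = 0
  (B & ((~B -> ~C) -> (A -> ~A))) = min(0.69, 0) = 0
  Gödel value = 0
Łukasiewicz evaluation:
  ~B: Łukasiewicz ¬ gives 1 − 0.69 = 0.31
  ~C: Łukasiewicz ¬ gives 1 − 0.44 = 0.56
  (~B -> ~C): min(1, 1 − 0.31 + 0.56) = 1
  ~A: Łukasiewicz ¬ gives 1 − 0.77 = 0.23
  (A -> ~A): min(1, 1 − 0.77 + 0.23) = 0.46
  ((~B -> ~C) -> (A -> ~A)): min(1, 1 − 1 + 0.46) = 0.46
  (B & ((~B -> ~C) -> (A -> ~A))) = min(0.69, 0.46) = 0.46
  Łukasiewicz value = 0.46
Difference: 0 − 0.46 = -0.46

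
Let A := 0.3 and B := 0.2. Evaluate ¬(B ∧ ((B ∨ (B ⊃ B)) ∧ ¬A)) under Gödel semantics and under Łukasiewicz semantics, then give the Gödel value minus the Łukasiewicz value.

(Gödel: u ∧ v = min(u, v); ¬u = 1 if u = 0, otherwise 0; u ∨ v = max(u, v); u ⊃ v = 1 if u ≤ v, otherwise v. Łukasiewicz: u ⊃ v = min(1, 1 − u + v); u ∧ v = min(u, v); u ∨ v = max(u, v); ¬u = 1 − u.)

Gödel evaluation:
  (B ⊃ B): 0.2 ≤ 0.2, so result = 1
  (B ∨ (B ⊃ B)) = max(0.2, 1) = 1
  ¬A: Gödel ¬ of 0.3 = 0 (operand ≠ 0)
  ((B ∨ (B ⊃ B)) ∧ ¬A) = min(1, 0) = 0
  (B ∧ ((B ∨ (B ⊃ B)) ∧ ¬A)) = min(0.2, 0) = 0
  ¬(B ∧ ((B ∨ (B ⊃ B)) ∧ ¬A)): Gödel ¬ of 0 = 1 (operand is 0)
  Gödel value = 1
Łukasiewicz evaluation:
  (B ⊃ B): min(1, 1 − 0.2 + 0.2) = 1
  (B ∨ (B ⊃ B)) = max(0.2, 1) = 1
  ¬A: Łukasiewicz ¬ gives 1 − 0.3 = 0.7
  ((B ∨ (B ⊃ B)) ∧ ¬A) = min(1, 0.7) = 0.7
  (B ∧ ((B ∨ (B ⊃ B)) ∧ ¬A)) = min(0.2, 0.7) = 0.2
  ¬(B ∧ ((B ∨ (B ⊃ B)) ∧ ¬A)): Łukasiewicz ¬ gives 1 − 0.2 = 0.8
  Łukasiewicz value = 0.8
Difference: 1 − 0.8 = 0.20

0.20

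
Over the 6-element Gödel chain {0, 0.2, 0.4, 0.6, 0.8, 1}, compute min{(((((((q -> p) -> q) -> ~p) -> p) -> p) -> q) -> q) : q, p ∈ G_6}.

0.20

The minimum is attained at q = 0.2, p = 0.2:
  (q -> p): 0.2 ≤ 0.2, so result = 1
  ((q -> p) -> q): 1 > 0.2, so result = 0.2
  ~p: Gödel ¬ of 0.2 = 0 (operand ≠ 0)
  (((q -> p) -> q) -> ~p): 0.2 > 0, so result = 0
  ((((q -> p) -> q) -> ~p) -> p): 0 ≤ 0.2, so result = 1
  (((((q -> p) -> q) -> ~p) -> p) -> p): 1 > 0.2, so result = 0.2
  ((((((q -> p) -> q) -> ~p) -> p) -> p) -> q): 0.2 ≤ 0.2, so result = 1
  (((((((q -> p) -> q) -> ~p) -> p) -> p) -> q) -> q): 1 > 0.2, so result = 0.2
Checking all 36 assignments confirms none give a value below 0.20.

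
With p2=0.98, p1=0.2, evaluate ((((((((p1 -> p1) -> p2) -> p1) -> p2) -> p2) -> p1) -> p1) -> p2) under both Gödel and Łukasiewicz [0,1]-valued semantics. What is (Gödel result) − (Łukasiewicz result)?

Gödel evaluation:
  (p1 -> p1): 0.2 ≤ 0.2, so result = 1
  ((p1 -> p1) -> p2): 1 > 0.98, so result = 0.98
  (((p1 -> p1) -> p2) -> p1): 0.98 > 0.2, so result = 0.2
  ((((p1 -> p1) -> p2) -> p1) -> p2): 0.2 ≤ 0.98, so result = 1
  (((((p1 -> p1) -> p2) -> p1) -> p2) -> p2): 1 > 0.98, so result = 0.98
  ((((((p1 -> p1) -> p2) -> p1) -> p2) -> p2) -> p1): 0.98 > 0.2, so result = 0.2
  (((((((p1 -> p1) -> p2) -> p1) -> p2) -> p2) -> p1) -> p1): 0.2 ≤ 0.2, so result = 1
  ((((((((p1 -> p1) -> p2) -> p1) -> p2) -> p2) -> p1) -> p1) -> p2): 1 > 0.98, so result = 0.98
  Gödel value = 0.98
Łukasiewicz evaluation:
  (p1 -> p1): min(1, 1 − 0.2 + 0.2) = 1
  ((p1 -> p1) -> p2): min(1, 1 − 1 + 0.98) = 0.98
  (((p1 -> p1) -> p2) -> p1): min(1, 1 − 0.98 + 0.2) = 0.22
  ((((p1 -> p1) -> p2) -> p1) -> p2): min(1, 1 − 0.22 + 0.98) = 1
  (((((p1 -> p1) -> p2) -> p1) -> p2) -> p2): min(1, 1 − 1 + 0.98) = 0.98
  ((((((p1 -> p1) -> p2) -> p1) -> p2) -> p2) -> p1): min(1, 1 − 0.98 + 0.2) = 0.22
  (((((((p1 -> p1) -> p2) -> p1) -> p2) -> p2) -> p1) -> p1): min(1, 1 − 0.22 + 0.2) = 0.98
  ((((((((p1 -> p1) -> p2) -> p1) -> p2) -> p2) -> p1) -> p1) -> p2): min(1, 1 − 0.98 + 0.98) = 1
  Łukasiewicz value = 1
Difference: 0.98 − 1 = -0.02

-0.02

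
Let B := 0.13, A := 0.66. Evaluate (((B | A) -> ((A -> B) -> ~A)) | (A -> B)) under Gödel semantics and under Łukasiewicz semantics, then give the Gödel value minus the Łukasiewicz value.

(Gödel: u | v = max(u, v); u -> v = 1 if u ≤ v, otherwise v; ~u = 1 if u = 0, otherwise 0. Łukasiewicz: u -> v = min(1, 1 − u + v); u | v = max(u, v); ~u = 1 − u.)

-0.87

Gödel evaluation:
  (B | A) = max(0.13, 0.66) = 0.66
  (A -> B): 0.66 > 0.13, so result = 0.13
  ~A: Gödel ¬ of 0.66 = 0 (operand ≠ 0)
  ((A -> B) -> ~A): 0.13 > 0, so result = 0
  ((B | A) -> ((A -> B) -> ~A)): 0.66 > 0, so result = 0
  (A -> B): 0.66 > 0.13, so result = 0.13
  (((B | A) -> ((A -> B) -> ~A)) | (A -> B)) = max(0, 0.13) = 0.13
  Gödel value = 0.13
Łukasiewicz evaluation:
  (B | A) = max(0.13, 0.66) = 0.66
  (A -> B): min(1, 1 − 0.66 + 0.13) = 0.47
  ~A: Łukasiewicz ¬ gives 1 − 0.66 = 0.34
  ((A -> B) -> ~A): min(1, 1 − 0.47 + 0.34) = 0.87
  ((B | A) -> ((A -> B) -> ~A)): min(1, 1 − 0.66 + 0.87) = 1
  (A -> B): min(1, 1 − 0.66 + 0.13) = 0.47
  (((B | A) -> ((A -> B) -> ~A)) | (A -> B)) = max(1, 0.47) = 1
  Łukasiewicz value = 1
Difference: 0.13 − 1 = -0.87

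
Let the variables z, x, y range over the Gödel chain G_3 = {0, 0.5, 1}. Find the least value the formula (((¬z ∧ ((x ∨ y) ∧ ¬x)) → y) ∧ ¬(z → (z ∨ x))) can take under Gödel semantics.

0.00

The minimum is attained at z = 0, x = 0, y = 0:
  ¬z: Gödel ¬ of 0 = 1 (operand is 0)
  (x ∨ y) = max(0, 0) = 0
  ¬x: Gödel ¬ of 0 = 1 (operand is 0)
  ((x ∨ y) ∧ ¬x) = min(0, 1) = 0
  (¬z ∧ ((x ∨ y) ∧ ¬x)) = min(1, 0) = 0
  ((¬z ∧ ((x ∨ y) ∧ ¬x)) → y): 0 ≤ 0, so result = 1
  (z ∨ x) = max(0, 0) = 0
  (z → (z ∨ x)): 0 ≤ 0, so result = 1
  ¬(z → (z ∨ x)): Gödel ¬ of 1 = 0 (operand ≠ 0)
  (((¬z ∧ ((x ∨ y) ∧ ¬x)) → y) ∧ ¬(z → (z ∨ x))) = min(1, 0) = 0
Checking all 27 assignments confirms none give a value below 0.00.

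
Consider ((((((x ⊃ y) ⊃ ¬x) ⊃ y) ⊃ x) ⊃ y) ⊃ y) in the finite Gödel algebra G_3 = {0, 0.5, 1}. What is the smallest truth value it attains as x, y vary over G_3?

The minimum is attained at x = 0, y = 0.5:
  (x ⊃ y): 0 ≤ 0.5, so result = 1
  ¬x: Gödel ¬ of 0 = 1 (operand is 0)
  ((x ⊃ y) ⊃ ¬x): 1 ≤ 1, so result = 1
  (((x ⊃ y) ⊃ ¬x) ⊃ y): 1 > 0.5, so result = 0.5
  ((((x ⊃ y) ⊃ ¬x) ⊃ y) ⊃ x): 0.5 > 0, so result = 0
  (((((x ⊃ y) ⊃ ¬x) ⊃ y) ⊃ x) ⊃ y): 0 ≤ 0.5, so result = 1
  ((((((x ⊃ y) ⊃ ¬x) ⊃ y) ⊃ x) ⊃ y) ⊃ y): 1 > 0.5, so result = 0.5
Checking all 9 assignments confirms none give a value below 0.50.

0.50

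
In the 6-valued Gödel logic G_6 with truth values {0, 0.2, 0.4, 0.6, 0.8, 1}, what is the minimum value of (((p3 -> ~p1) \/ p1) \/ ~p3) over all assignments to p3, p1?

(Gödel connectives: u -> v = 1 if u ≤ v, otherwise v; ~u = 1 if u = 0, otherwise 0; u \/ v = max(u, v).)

0.20

The minimum is attained at p3 = 0.2, p1 = 0.2:
  ~p1: Gödel ¬ of 0.2 = 0 (operand ≠ 0)
  (p3 -> ~p1): 0.2 > 0, so result = 0
  ((p3 -> ~p1) \/ p1) = max(0, 0.2) = 0.2
  ~p3: Gödel ¬ of 0.2 = 0 (operand ≠ 0)
  (((p3 -> ~p1) \/ p1) \/ ~p3) = max(0.2, 0) = 0.2
Checking all 36 assignments confirms none give a value below 0.20.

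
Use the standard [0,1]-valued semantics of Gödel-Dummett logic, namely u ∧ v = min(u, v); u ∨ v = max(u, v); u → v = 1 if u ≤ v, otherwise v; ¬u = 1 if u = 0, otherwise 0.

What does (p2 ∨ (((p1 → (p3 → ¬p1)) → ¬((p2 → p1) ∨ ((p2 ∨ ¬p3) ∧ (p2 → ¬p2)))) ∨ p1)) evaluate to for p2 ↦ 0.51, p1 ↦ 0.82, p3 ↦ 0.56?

¬p1: Gödel ¬ of 0.82 = 0 (operand ≠ 0)
(p3 → ¬p1): 0.56 > 0, so result = 0
(p1 → (p3 → ¬p1)): 0.82 > 0, so result = 0
(p2 → p1): 0.51 ≤ 0.82, so result = 1
¬p3: Gödel ¬ of 0.56 = 0 (operand ≠ 0)
(p2 ∨ ¬p3) = max(0.51, 0) = 0.51
¬p2: Gödel ¬ of 0.51 = 0 (operand ≠ 0)
(p2 → ¬p2): 0.51 > 0, so result = 0
((p2 ∨ ¬p3) ∧ (p2 → ¬p2)) = min(0.51, 0) = 0
((p2 → p1) ∨ ((p2 ∨ ¬p3) ∧ (p2 → ¬p2))) = max(1, 0) = 1
¬((p2 → p1) ∨ ((p2 ∨ ¬p3) ∧ (p2 → ¬p2))): Gödel ¬ of 1 = 0 (operand ≠ 0)
((p1 → (p3 → ¬p1)) → ¬((p2 → p1) ∨ ((p2 ∨ ¬p3) ∧ (p2 → ¬p2)))): 0 ≤ 0, so result = 1
(((p1 → (p3 → ¬p1)) → ¬((p2 → p1) ∨ ((p2 ∨ ¬p3) ∧ (p2 → ¬p2)))) ∨ p1) = max(1, 0.82) = 1
(p2 ∨ (((p1 → (p3 → ¬p1)) → ¬((p2 → p1) ∨ ((p2 ∨ ¬p3) ∧ (p2 → ¬p2)))) ∨ p1)) = max(0.51, 1) = 1

1.00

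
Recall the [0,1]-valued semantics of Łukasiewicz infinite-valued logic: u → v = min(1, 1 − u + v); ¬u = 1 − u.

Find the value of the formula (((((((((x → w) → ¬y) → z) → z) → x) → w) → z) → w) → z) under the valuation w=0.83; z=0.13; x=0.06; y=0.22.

(x → w): min(1, 1 − 0.06 + 0.83) = 1
¬y: Łukasiewicz ¬ gives 1 − 0.22 = 0.78
((x → w) → ¬y): min(1, 1 − 1 + 0.78) = 0.78
(((x → w) → ¬y) → z): min(1, 1 − 0.78 + 0.13) = 0.35
((((x → w) → ¬y) → z) → z): min(1, 1 − 0.35 + 0.13) = 0.78
(((((x → w) → ¬y) → z) → z) → x): min(1, 1 − 0.78 + 0.06) = 0.28
((((((x → w) → ¬y) → z) → z) → x) → w): min(1, 1 − 0.28 + 0.83) = 1
(((((((x → w) → ¬y) → z) → z) → x) → w) → z): min(1, 1 − 1 + 0.13) = 0.13
((((((((x → w) → ¬y) → z) → z) → x) → w) → z) → w): min(1, 1 − 0.13 + 0.83) = 1
(((((((((x → w) → ¬y) → z) → z) → x) → w) → z) → w) → z): min(1, 1 − 1 + 0.13) = 0.13

0.13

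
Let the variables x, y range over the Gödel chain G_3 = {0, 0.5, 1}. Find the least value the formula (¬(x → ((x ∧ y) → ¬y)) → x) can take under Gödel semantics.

0.50

The minimum is attained at x = 0.5, y = 0.5:
  (x ∧ y) = min(0.5, 0.5) = 0.5
  ¬y: Gödel ¬ of 0.5 = 0 (operand ≠ 0)
  ((x ∧ y) → ¬y): 0.5 > 0, so result = 0
  (x → ((x ∧ y) → ¬y)): 0.5 > 0, so result = 0
  ¬(x → ((x ∧ y) → ¬y)): Gödel ¬ of 0 = 1 (operand is 0)
  (¬(x → ((x ∧ y) → ¬y)) → x): 1 > 0.5, so result = 0.5
Checking all 9 assignments confirms none give a value below 0.50.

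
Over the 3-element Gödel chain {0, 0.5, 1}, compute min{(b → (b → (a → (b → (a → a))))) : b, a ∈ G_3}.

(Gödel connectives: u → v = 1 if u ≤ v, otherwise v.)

1.00

Every assignment gives 1. For instance at b = 0, a = 0:
  (a → a): 0 ≤ 0, so result = 1
  (b → (a → a)): 0 ≤ 1, so result = 1
  (a → (b → (a → a))): 0 ≤ 1, so result = 1
  (b → (a → (b → (a → a)))): 0 ≤ 1, so result = 1
  (b → (b → (a → (b → (a → a))))): 0 ≤ 1, so result = 1
All 9 assignments give value 1 — the formula is a G_3-tautology.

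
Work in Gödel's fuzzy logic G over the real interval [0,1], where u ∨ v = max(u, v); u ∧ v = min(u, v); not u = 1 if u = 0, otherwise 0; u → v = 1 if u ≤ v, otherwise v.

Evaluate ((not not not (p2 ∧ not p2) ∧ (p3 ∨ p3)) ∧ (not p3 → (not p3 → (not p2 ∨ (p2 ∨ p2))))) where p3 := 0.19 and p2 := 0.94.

0.19

not p2: Gödel ¬ of 0.94 = 0 (operand ≠ 0)
(p2 ∧ not p2) = min(0.94, 0) = 0
not (p2 ∧ not p2): Gödel ¬ of 0 = 1 (operand is 0)
not not (p2 ∧ not p2): Gödel ¬ of 1 = 0 (operand ≠ 0)
not not not (p2 ∧ not p2): Gödel ¬ of 0 = 1 (operand is 0)
(p3 ∨ p3) = max(0.19, 0.19) = 0.19
(not not not (p2 ∧ not p2) ∧ (p3 ∨ p3)) = min(1, 0.19) = 0.19
not p3: Gödel ¬ of 0.19 = 0 (operand ≠ 0)
not p3: Gödel ¬ of 0.19 = 0 (operand ≠ 0)
not p2: Gödel ¬ of 0.94 = 0 (operand ≠ 0)
(p2 ∨ p2) = max(0.94, 0.94) = 0.94
(not p2 ∨ (p2 ∨ p2)) = max(0, 0.94) = 0.94
(not p3 → (not p2 ∨ (p2 ∨ p2))): 0 ≤ 0.94, so result = 1
(not p3 → (not p3 → (not p2 ∨ (p2 ∨ p2)))): 0 ≤ 1, so result = 1
((not not not (p2 ∧ not p2) ∧ (p3 ∨ p3)) ∧ (not p3 → (not p3 → (not p2 ∨ (p2 ∨ p2))))) = min(0.19, 1) = 0.19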